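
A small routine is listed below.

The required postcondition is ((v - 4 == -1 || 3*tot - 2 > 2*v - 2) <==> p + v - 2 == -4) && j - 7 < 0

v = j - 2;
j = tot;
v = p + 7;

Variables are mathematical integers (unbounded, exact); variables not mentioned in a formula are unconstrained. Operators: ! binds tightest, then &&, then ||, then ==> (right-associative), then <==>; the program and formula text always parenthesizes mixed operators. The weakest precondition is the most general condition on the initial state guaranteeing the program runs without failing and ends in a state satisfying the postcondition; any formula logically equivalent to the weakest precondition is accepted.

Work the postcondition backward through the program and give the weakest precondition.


Working backward. After the program, the postcondition ((v - 4 == -1 || 3*tot - 2 > 2*v - 2) <==> p + v - 2 == -4) && j - 7 < 0 must hold; in canonical form it is ((v == 3 || 3*tot > 2*v) <==> p + v == -2) && j < 7.
Before v := p + 7: ((p == -4 || 3*tot > 2*p + 14) <==> 2*p == -9) && j < 7
Before j := tot: ((p == -4 || 3*tot > 2*p + 14) <==> 2*p == -9) && tot < 7
Before v := j - 2: ((p == -4 || 3*tot > 2*p + 14) <==> 2*p == -9) && tot < 7
Answer: WP = ((p == -4 || 3*tot > 2*p + 14) <==> 2*p == -9) && tot < 7


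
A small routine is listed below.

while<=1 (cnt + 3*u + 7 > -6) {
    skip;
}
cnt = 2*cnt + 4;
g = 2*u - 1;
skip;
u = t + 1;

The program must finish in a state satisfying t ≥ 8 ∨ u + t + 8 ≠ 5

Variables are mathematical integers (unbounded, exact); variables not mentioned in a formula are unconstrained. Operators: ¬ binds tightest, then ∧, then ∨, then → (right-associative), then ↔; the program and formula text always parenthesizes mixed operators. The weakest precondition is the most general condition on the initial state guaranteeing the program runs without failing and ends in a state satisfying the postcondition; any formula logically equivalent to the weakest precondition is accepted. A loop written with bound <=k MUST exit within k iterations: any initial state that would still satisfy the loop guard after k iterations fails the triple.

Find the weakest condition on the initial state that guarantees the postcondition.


Working backward. After the program, the postcondition t ≥ 8 ∨ u + t + 8 ≠ 5 must hold; in canonical form it is t ≥ 8 ∨ t + u ≠ -3.
Before u := t + 1: t ≥ 8 ∨ 2*t ≠ -4
Before skip: t ≥ 8 ∨ 2*t ≠ -4
Before g := 2*u - 1: t ≥ 8 ∨ 2*t ≠ -4
Before cnt := 2*cnt + 4: t ≥ 8 ∨ 2*t ≠ -4
Before the loop (bound <=1), unroll the exhaustion recursion (WP_0 = exit-now case; WP_j = one more guarded iteration, up to j = 1):
  WP_0: (¬(cnt + 3*u > -13)) ∧ (t ≥ 8 ∨ 2*t ≠ -4)
  WP_1: (cnt + 3*u > -13 → ((¬(cnt + 3*u > -13)) ∧ (t ≥ 8 ∨ 2*t ≠ -4))) ∧ ((¬(cnt + 3*u > -13)) → (t ≥ 8 ∨ 2*t ≠ -4))
So before the loop: (cnt + 3*u > -13 → ((¬(cnt + 3*u > -13)) ∧ (t ≥ 8 ∨ 2*t ≠ -4))) ∧ ((¬(cnt + 3*u > -13)) → (t ≥ 8 ∨ 2*t ≠ -4))
Answer: WP = (cnt + 3*u > -13 → ((¬(cnt + 3*u > -13)) ∧ (t ≥ 8 ∨ 2*t ≠ -4))) ∧ ((¬(cnt + 3*u > -13)) → (t ≥ 8 ∨ 2*t ≠ -4))


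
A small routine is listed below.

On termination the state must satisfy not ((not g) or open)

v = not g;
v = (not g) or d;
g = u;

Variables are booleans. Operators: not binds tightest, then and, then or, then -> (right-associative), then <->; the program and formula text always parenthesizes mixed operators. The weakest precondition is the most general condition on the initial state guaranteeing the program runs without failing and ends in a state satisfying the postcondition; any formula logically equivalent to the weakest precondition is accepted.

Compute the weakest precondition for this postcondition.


Working backward. After the program, not ((not g) or open) must hold.
Before g := u: not ((not u) or open)
Before v := (not g) or d: not ((not u) or open)
Before v := not g: not ((not u) or open)
Answer: WP = not ((not u) or open)


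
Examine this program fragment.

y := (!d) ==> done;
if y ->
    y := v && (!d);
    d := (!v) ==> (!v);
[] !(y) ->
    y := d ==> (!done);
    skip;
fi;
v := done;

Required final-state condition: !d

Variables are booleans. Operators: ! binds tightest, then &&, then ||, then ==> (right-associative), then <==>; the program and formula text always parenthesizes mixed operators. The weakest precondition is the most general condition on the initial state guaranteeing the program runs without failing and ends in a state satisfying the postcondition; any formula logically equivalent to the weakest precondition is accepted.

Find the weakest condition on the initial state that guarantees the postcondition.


Working backward. After the program, !d must hold.
Before v := done: !d
Then branch requires false; else branch requires !d.
Before the if: (!y) && ((!y) ==> (!d))
Before y := (!d) ==> done: (!((!d) ==> done)) && ((!((!d) ==> done)) ==> (!d))
Answer: WP = (!((!d) ==> done)) && ((!((!d) ==> done)) ==> (!d))


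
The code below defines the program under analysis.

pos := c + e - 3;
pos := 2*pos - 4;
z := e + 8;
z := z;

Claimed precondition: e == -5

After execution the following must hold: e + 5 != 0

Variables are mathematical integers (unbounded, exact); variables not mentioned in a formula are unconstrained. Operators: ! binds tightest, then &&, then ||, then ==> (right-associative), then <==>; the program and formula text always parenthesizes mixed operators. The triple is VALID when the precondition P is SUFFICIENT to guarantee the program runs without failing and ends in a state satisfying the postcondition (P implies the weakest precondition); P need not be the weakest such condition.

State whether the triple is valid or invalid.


Working backward. After the program, the postcondition e + 5 != 0 must hold; in canonical form it is e != -5.
Before z := z: e != -5
Before z := e + 8: e != -5
Before pos := 2*pos - 4: e != -5
Before pos := c + e - 3: e != -5
The weakest precondition is e != -5.
Check whether e == -5 implies it.
Countermodel: at the initial state e = -5, the precondition holds but the weakest precondition fails.
Answer: invalid


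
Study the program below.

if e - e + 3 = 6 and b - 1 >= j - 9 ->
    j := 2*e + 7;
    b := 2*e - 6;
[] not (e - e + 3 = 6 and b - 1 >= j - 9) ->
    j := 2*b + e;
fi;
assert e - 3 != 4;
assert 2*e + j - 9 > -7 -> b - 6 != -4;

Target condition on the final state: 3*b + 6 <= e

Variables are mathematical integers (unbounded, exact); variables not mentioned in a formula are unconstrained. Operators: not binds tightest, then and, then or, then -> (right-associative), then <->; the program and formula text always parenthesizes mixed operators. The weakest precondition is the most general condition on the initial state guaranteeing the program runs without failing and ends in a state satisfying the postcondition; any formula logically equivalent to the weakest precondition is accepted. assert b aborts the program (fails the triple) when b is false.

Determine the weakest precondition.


Working backward. After the program, the postcondition 3*b + 6 <= e must hold; in canonical form it is 3*b <= e - 6.
Before assert 2*e + j - 9 > -7 -> b - 6 != -4: (2*e + j > 2 -> b != 2) and 3*b <= e - 6
Before assert e - 3 != 4: e != 7 and (2*e + j > 2 -> b != 2) and 3*b <= e - 6
Then branch requires e != 7 and (4*e > -5 -> 2*e != 8) and 5*e <= 12; else branch requires e != 7 and (2*b + 3*e > 2 -> b != 2) and 3*b <= e - 6.
Before the if: e != 7 and (2*b + 3*e > 2 -> b != 2) and 3*b <= e - 6
Answer: WP = e != 7 and (2*b + 3*e > 2 -> b != 2) and 3*b <= e - 6


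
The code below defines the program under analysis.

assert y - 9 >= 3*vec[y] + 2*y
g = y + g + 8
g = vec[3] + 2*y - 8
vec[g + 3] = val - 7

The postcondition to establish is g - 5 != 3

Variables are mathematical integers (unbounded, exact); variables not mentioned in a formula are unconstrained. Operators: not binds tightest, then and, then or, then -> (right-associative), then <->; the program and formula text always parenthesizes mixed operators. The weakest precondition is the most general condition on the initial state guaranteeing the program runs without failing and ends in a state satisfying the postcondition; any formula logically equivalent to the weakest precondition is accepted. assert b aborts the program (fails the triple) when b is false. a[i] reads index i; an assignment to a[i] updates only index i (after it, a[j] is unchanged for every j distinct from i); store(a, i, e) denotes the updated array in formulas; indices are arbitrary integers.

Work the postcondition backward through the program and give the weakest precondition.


Working backward. After the program, the postcondition g - 5 != 3 must hold; in canonical form it is g != 8.
Before vec[g + 3] := val - 7: g != 8
Before g := vec[3] + 2*y - 8: vec[3] + 2*y != 16
Before g := y + g + 8: vec[3] + 2*y != 16
Before assert y - 9 >= 3*vec[y] + 2*y: 3*vec[y] + y <= -9 and vec[3] + 2*y != 16
Answer: WP = 3*vec[y] + y <= -9 and vec[3] + 2*y != 16


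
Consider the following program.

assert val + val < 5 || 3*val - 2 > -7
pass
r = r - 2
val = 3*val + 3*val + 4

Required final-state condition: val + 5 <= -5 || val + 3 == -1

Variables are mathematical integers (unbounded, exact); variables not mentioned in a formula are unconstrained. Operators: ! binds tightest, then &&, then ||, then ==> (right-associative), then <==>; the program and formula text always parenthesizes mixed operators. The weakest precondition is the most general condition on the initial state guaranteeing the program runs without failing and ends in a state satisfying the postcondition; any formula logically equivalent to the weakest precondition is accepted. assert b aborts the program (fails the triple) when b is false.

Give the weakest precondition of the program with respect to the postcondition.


Working backward. After the program, the postcondition val + 5 <= -5 || val + 3 == -1 must hold; in canonical form it is val <= -10 || val == -4.
Before val := 3*val + 3*val + 4: 6*val <= -14 || 6*val == -8
Before r := r - 2: 6*val <= -14 || 6*val == -8
Before skip: 6*val <= -14 || 6*val == -8
Before assert val + val < 5 || 3*val - 2 > -7: (2*val < 5 || 3*val > -5) && (6*val <= -14 || 6*val == -8)
Answer: WP = (2*val < 5 || 3*val > -5) && (6*val <= -14 || 6*val == -8)


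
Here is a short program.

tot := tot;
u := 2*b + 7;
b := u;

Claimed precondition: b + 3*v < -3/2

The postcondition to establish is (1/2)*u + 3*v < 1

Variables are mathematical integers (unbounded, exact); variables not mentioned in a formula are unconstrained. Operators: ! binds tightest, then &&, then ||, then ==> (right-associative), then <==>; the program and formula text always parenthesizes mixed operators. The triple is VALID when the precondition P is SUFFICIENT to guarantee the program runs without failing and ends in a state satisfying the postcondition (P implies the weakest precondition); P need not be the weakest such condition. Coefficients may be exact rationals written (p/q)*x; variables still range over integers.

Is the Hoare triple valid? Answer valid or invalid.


Working backward. After the program, (1/2)*u + 3*v < 1 must hold.
Before b := u: (1/2)*u + 3*v < 1
Before u := 2*b + 7: b + 3*v < -5/2
Before tot := tot: b + 3*v < -5/2
The weakest precondition is b + 3*v < -5/2.
Check whether b + 3*v < -3/2 implies it.
Countermodel: at the initial state b = 1, v = -1, the precondition holds but the weakest precondition fails.
Answer: invalid


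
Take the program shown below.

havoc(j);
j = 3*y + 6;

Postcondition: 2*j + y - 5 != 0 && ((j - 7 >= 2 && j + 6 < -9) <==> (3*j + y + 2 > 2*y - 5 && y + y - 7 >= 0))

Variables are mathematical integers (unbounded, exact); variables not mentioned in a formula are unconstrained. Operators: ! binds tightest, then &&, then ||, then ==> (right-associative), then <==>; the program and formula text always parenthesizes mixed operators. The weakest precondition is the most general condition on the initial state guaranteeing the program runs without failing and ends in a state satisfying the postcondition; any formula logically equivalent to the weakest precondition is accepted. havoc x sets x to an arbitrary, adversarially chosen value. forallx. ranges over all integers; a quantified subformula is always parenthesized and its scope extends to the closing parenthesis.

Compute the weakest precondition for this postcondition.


Working backward. After the program, the postcondition 2*j + y - 5 != 0 && ((j - 7 >= 2 && j + 6 < -9) <==> (3*j + y + 2 > 2*y - 5 && y + y - 7 >= 0)) must hold; in canonical form it is 2*j + y != 5 && ((j >= 9 && j < -15) <==> (3*j > y - 7 && 2*y >= 7)).
Before j := 3*y + 6: 7*y != -7 && ((3*y >= 3 && 3*y < -21) <==> (8*y > -25 && 2*y >= 7))
Before havoc j: 7*y != -7 && ((3*y >= 3 && 3*y < -21) <==> (8*y > -25 && 2*y >= 7))
Answer: WP = 7*y != -7 && ((3*y >= 3 && 3*y < -21) <==> (8*y > -25 && 2*y >= 7))


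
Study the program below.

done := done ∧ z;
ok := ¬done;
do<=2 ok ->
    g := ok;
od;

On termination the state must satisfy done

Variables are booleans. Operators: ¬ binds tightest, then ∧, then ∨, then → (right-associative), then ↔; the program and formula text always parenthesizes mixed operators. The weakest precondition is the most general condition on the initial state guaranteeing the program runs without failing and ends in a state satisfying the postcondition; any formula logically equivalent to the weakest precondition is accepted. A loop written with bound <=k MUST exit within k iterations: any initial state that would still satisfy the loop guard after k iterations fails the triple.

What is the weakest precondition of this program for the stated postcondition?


Working backward. After the program, done must hold.
Before the loop (bound <=2), unroll the exhaustion recursion (WP_0 = exit-now case; WP_j = one more guarded iteration, up to j = 2):
  WP_0: (¬ok) ∧ done
  WP_1: (ok → ((¬ok) ∧ done)) ∧ ((¬ok) → done)
  WP_2: (ok → ((ok → ((¬ok) ∧ done)) ∧ ((¬ok) → done))) ∧ ((¬ok) → done)
So before the loop: (ok → ((ok → ((¬ok) ∧ done)) ∧ ((¬ok) → done))) ∧ ((¬ok) → done)
Before ok := ¬done: (¬done) → ((¬done) → done)
Before done := done ∧ z: (¬(done ∧ z)) → ((¬(done ∧ z)) → (done ∧ z))
Answer: WP = (¬(done ∧ z)) → ((¬(done ∧ z)) → (done ∧ z))


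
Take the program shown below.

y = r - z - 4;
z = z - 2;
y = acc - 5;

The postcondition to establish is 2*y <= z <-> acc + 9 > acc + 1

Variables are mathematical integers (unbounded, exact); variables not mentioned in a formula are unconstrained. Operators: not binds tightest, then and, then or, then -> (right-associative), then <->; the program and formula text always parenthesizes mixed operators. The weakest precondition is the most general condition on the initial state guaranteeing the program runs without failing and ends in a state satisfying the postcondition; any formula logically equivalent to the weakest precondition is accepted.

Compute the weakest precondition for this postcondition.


Working backward. After the program, the postcondition 2*y <= z <-> acc + 9 > acc + 1 must hold; in canonical form it is 2*y <= z.
Before y := acc - 5: 2*acc <= z + 10
Before z := z - 2: 2*acc <= z + 8
Before y := r - z - 4: 2*acc <= z + 8
Answer: WP = 2*acc <= z + 8


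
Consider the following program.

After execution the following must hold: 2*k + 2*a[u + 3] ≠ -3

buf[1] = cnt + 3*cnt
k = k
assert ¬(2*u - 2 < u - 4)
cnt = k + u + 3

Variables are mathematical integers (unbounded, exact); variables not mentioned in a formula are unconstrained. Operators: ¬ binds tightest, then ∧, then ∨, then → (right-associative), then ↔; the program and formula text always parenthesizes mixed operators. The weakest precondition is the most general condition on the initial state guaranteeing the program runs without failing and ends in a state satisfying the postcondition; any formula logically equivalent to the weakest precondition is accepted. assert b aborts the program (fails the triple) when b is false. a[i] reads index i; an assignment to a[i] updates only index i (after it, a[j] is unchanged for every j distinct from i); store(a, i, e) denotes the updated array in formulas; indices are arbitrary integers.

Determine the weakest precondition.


Working backward. After the program, the postcondition 2*k + 2*a[u + 3] ≠ -3 must hold; in canonical form it is 2*a[u + 3] + 2*k ≠ -3.
Before cnt := k + u + 3: 2*a[u + 3] + 2*k ≠ -3
Before assert ¬(2*u - 2 < u - 4): (¬(u < -2)) ∧ 2*a[u + 3] + 2*k ≠ -3
Before k := k: (¬(u < -2)) ∧ 2*a[u + 3] + 2*k ≠ -3
Before buf[1] := cnt + 3*cnt: (¬(u < -2)) ∧ 2*a[u + 3] + 2*k ≠ -3
Answer: WP = (¬(u < -2)) ∧ 2*a[u + 3] + 2*k ≠ -3


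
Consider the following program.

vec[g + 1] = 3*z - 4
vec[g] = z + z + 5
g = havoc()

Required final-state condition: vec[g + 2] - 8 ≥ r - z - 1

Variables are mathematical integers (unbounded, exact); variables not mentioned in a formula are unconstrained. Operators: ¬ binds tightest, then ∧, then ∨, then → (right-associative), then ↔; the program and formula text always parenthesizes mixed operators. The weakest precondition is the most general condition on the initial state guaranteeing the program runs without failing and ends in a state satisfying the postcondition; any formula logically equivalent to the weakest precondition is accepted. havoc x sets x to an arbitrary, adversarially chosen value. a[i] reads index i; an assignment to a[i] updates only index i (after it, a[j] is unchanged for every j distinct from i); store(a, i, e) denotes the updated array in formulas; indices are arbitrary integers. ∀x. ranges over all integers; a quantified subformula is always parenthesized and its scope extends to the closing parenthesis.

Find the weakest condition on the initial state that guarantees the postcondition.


Working backward. After the program, the postcondition vec[g + 2] - 8 ≥ r - z - 1 must hold; in canonical form it is vec[g + 2] + z ≥ r + 7.
Before havoc g: ∀g_1. vec[g_1 + 2] + z ≥ r + 7
Before vec[g] := z + z + 5: ∀g_1. store(vec, g, 2*z + 5)[g_1 + 2] + z ≥ r + 7
Before vec[g + 1] := 3*z - 4: ∀g_1. store(store(vec, g + 1, 3*z - 4), g, 2*z + 5)[g_1 + 2] + z ≥ r + 7
Answer: WP = ∀g_1. store(store(vec, g + 1, 3*z - 4), g, 2*z + 5)[g_1 + 2] + z ≥ r + 7


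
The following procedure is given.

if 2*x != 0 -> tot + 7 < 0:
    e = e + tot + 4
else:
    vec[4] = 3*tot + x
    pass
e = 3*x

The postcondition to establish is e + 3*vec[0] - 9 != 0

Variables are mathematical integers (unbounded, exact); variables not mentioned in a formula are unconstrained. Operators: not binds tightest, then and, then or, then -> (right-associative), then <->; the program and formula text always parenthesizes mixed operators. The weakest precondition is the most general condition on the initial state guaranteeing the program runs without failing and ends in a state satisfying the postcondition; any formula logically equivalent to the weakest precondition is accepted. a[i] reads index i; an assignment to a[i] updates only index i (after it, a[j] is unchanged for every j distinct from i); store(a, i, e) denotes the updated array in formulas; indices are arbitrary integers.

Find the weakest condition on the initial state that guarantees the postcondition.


Working backward. After the program, the postcondition e + 3*vec[0] - 9 != 0 must hold; in canonical form it is 3*vec[0] + e != 9.
Before e := 3*x: 3*vec[0] + 3*x != 9
Then branch requires 3*vec[0] + 3*x != 9; else branch requires 3*vec[0] + 3*x != 9.
Before the if: ((2*x != 0 -> tot < -7) -> 3*vec[0] + 3*x != 9) and ((not (2*x != 0 -> tot < -7)) -> 3*vec[0] + 3*x != 9)
Answer: WP = ((2*x != 0 -> tot < -7) -> 3*vec[0] + 3*x != 9) and ((not (2*x != 0 -> tot < -7)) -> 3*vec[0] + 3*x != 9)


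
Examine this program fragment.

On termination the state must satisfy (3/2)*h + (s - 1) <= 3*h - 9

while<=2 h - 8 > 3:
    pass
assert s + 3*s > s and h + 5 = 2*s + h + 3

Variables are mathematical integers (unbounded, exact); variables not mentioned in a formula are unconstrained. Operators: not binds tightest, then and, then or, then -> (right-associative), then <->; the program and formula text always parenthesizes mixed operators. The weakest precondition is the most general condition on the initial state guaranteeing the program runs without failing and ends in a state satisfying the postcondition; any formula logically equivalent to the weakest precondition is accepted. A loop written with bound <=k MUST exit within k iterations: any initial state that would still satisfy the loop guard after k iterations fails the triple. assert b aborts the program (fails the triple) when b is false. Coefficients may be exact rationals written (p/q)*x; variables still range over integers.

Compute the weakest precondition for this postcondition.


Working backward. After the program, the postcondition (3/2)*h + (s - 1) <= 3*h - 9 must hold; in canonical form it is s <= (3/2)*h - 8.
Before assert s + 3*s > s and h + 5 = 2*s + h + 3: 3*s > 0 and 2*s = 2 and s <= (3/2)*h - 8
Before the loop (bound <=2), unroll the exhaustion recursion (WP_0 = exit-now case; WP_j = one more guarded iteration, up to j = 2):
  WP_0: (not (h > 11)) and 3*s > 0 and 2*s = 2 and s <= (3/2)*h - 8
  WP_1: (h > 11 -> ((not (h > 11)) and 3*s > 0 and 2*s = 2 and s <= (3/2)*h - 8)) and ((not (h > 11)) -> (3*s > 0 and 2*s = 2 and s <= (3/2)*h - 8))
  WP_2: (h > 11 -> ((h > 11 -> ((not (h > 11)) and 3*s > 0 and 2*s = 2 and s <= (3/2)*h - 8)) and ((not (h > 11)) -> (3*s > 0 and 2*s = 2 and s <= (3/2)*h - 8)))) and ((not (h > 11)) -> (3*s > 0 and 2*s = 2 and s <= (3/2)*h - 8))
So before the loop: (h > 11 -> ((h > 11 -> ((not (h > 11)) and 3*s > 0 and 2*s = 2 and s <= (3/2)*h - 8)) and ((not (h > 11)) -> (3*s > 0 and 2*s = 2 and s <= (3/2)*h - 8)))) and ((not (h > 11)) -> (3*s > 0 and 2*s = 2 and s <= (3/2)*h - 8))
Answer: WP = (h > 11 -> ((h > 11 -> ((not (h > 11)) and 3*s > 0 and 2*s = 2 and s <= (3/2)*h - 8)) and ((not (h > 11)) -> (3*s > 0 and 2*s = 2 and s <= (3/2)*h - 8)))) and ((not (h > 11)) -> (3*s > 0 and 2*s = 2 and s <= (3/2)*h - 8))


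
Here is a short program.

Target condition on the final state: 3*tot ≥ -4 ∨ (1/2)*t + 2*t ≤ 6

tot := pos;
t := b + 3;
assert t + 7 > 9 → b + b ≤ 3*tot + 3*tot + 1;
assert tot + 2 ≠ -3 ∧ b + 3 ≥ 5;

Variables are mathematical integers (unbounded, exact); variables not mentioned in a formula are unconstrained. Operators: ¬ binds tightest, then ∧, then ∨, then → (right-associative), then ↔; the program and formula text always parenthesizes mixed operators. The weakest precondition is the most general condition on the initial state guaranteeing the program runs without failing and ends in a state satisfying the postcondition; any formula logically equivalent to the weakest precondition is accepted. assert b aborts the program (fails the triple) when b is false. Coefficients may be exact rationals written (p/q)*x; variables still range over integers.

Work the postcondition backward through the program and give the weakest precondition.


Working backward. After the program, the postcondition 3*tot ≥ -4 ∨ (1/2)*t + 2*t ≤ 6 must hold; in canonical form it is 3*tot ≥ -4 ∨ (5/2)*t ≤ 6.
Before assert tot + 2 ≠ -3 ∧ b + 3 ≥ 5: tot ≠ -5 ∧ b ≥ 2 ∧ (3*tot ≥ -4 ∨ (5/2)*t ≤ 6)
Before assert t + 7 > 9 → b + b ≤ 3*tot + 3*tot + 1: (t > 2 → 2*b ≤ 6*tot + 1) ∧ tot ≠ -5 ∧ b ≥ 2 ∧ (3*tot ≥ -4 ∨ (5/2)*t ≤ 6)
Before t := b + 3: (b > -1 → 2*b ≤ 6*tot + 1) ∧ tot ≠ -5 ∧ b ≥ 2 ∧ (3*tot ≥ -4 ∨ (5/2)*b ≤ -3/2)
Before tot := pos: (b > -1 → 2*b ≤ 6*pos + 1) ∧ pos ≠ -5 ∧ b ≥ 2 ∧ (3*pos ≥ -4 ∨ (5/2)*b ≤ -3/2)
Answer: WP = (b > -1 → 2*b ≤ 6*pos + 1) ∧ pos ≠ -5 ∧ b ≥ 2 ∧ (3*pos ≥ -4 ∨ (5/2)*b ≤ -3/2)


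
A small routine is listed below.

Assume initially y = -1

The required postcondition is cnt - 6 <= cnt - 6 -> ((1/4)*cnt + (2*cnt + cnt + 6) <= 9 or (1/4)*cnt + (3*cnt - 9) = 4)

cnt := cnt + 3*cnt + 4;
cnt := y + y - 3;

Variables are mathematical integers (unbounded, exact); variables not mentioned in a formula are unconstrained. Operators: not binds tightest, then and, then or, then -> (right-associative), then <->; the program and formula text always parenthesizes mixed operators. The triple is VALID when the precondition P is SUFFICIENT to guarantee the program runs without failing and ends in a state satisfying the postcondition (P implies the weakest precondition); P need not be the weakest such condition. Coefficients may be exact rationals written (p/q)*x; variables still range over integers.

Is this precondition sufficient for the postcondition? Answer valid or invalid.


Working backward. After the program, the postcondition cnt - 6 <= cnt - 6 -> ((1/4)*cnt + (2*cnt + cnt + 6) <= 9 or (1/4)*cnt + (3*cnt - 9) = 4) must hold; in canonical form it is (13/4)*cnt <= 3 or (13/4)*cnt = 13.
Before cnt := y + y - 3: (13/2)*y <= 51/4 or (13/2)*y = 91/4
Before cnt := cnt + 3*cnt + 4: (13/2)*y <= 51/4 or (13/2)*y = 91/4
The weakest precondition is (13/2)*y <= 51/4 or (13/2)*y = 91/4.
Check whether y = -1 implies it.
Every state satisfying the precondition satisfies the weakest precondition: the implication holds.
Answer: valid


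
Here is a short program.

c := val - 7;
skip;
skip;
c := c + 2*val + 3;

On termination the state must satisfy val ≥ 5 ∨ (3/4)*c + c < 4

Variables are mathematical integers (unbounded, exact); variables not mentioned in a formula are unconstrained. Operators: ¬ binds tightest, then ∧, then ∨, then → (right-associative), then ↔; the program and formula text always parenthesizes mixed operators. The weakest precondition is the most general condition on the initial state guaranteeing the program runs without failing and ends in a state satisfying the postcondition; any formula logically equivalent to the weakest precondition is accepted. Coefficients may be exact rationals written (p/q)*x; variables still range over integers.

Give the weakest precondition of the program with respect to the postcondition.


Working backward. After the program, the postcondition val ≥ 5 ∨ (3/4)*c + c < 4 must hold; in canonical form it is val ≥ 5 ∨ (7/4)*c < 4.
Before c := c + 2*val + 3: val ≥ 5 ∨ (7/4)*c + (7/2)*val < -5/4
Before skip: val ≥ 5 ∨ (7/4)*c + (7/2)*val < -5/4
Before skip: val ≥ 5 ∨ (7/4)*c + (7/2)*val < -5/4
Before c := val - 7: val ≥ 5 ∨ (21/4)*val < 11
Answer: WP = val ≥ 5 ∨ (21/4)*val < 11


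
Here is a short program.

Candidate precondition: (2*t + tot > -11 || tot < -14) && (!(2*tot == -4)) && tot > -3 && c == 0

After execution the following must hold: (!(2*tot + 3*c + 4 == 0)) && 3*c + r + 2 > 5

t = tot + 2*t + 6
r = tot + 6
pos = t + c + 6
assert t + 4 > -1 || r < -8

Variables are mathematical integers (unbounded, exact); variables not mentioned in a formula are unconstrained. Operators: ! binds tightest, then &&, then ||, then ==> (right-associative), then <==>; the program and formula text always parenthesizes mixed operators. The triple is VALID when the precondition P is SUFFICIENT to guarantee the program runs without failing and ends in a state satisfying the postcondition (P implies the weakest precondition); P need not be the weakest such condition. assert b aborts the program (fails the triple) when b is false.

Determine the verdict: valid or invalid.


Working backward. After the program, the postcondition (!(2*tot + 3*c + 4 == 0)) && 3*c + r + 2 > 5 must hold; in canonical form it is (!(3*c + 2*tot == -4)) && 3*c + r > 3.
Before assert t + 4 > -1 || r < -8: (t > -5 || r < -8) && (!(3*c + 2*tot == -4)) && 3*c + r > 3
Before pos := t + c + 6: (t > -5 || r < -8) && (!(3*c + 2*tot == -4)) && 3*c + r > 3
Before r := tot + 6: (t > -5 || tot < -14) && (!(3*c + 2*tot == -4)) && 3*c + tot > -3
Before t := tot + 2*t + 6: (2*t + tot > -11 || tot < -14) && (!(3*c + 2*tot == -4)) && 3*c + tot > -3
The weakest precondition is (2*t + tot > -11 || tot < -14) && (!(3*c + 2*tot == -4)) && 3*c + tot > -3.
Check whether (2*t + tot > -11 || tot < -14) && (!(2*tot == -4)) && tot > -3 && c == 0 implies it.
Every state satisfying the precondition satisfies the weakest precondition: the implication holds.
Answer: valid


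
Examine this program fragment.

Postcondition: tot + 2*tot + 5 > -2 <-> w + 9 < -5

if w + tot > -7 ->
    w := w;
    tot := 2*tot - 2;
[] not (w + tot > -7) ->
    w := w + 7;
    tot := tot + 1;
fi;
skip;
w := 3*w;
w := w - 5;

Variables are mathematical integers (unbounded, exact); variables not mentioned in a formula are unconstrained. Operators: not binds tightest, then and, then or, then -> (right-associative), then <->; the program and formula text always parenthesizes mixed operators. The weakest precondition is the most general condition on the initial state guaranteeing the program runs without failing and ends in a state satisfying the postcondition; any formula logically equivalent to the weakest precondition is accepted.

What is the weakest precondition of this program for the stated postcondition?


Working backward. After the program, the postcondition tot + 2*tot + 5 > -2 <-> w + 9 < -5 must hold; in canonical form it is 3*tot > -7 <-> w < -14.
Before w := w - 5: 3*tot > -7 <-> w < -9
Before w := 3*w: 3*tot > -7 <-> 3*w < -9
Before skip: 3*tot > -7 <-> 3*w < -9
Then branch requires 6*tot > -1 <-> 3*w < -9; else branch requires 3*tot > -10 <-> 3*w < -30.
Before the if: (tot + w > -7 -> (6*tot > -1 <-> 3*w < -9)) and ((not (tot + w > -7)) -> (3*tot > -10 <-> 3*w < -30))
Answer: WP = (tot + w > -7 -> (6*tot > -1 <-> 3*w < -9)) and ((not (tot + w > -7)) -> (3*tot > -10 <-> 3*w < -30))


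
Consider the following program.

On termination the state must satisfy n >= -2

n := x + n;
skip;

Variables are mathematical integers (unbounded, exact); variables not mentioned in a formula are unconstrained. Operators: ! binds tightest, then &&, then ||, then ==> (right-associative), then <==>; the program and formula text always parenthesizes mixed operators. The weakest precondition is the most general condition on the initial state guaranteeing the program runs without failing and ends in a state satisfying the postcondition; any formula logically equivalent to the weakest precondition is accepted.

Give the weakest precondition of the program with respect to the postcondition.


Working backward. After the program, n >= -2 must hold.
Before skip: n >= -2
Before n := x + n: n + x >= -2
Answer: WP = n + x >= -2


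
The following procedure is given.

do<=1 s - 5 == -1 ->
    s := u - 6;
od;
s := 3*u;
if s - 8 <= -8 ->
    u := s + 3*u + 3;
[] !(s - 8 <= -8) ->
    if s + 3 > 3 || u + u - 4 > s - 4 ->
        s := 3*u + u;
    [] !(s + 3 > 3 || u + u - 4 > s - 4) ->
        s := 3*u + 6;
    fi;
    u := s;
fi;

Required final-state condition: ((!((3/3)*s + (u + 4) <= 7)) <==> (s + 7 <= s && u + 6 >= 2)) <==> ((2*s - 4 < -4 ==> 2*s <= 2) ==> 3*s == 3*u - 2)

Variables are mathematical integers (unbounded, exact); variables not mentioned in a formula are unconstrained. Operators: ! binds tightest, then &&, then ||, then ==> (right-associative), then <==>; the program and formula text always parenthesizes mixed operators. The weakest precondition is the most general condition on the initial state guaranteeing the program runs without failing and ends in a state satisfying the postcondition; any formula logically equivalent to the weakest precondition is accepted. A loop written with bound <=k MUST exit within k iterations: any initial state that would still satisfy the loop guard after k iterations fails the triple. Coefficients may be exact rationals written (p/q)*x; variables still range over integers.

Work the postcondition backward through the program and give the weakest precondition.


Working backward. After the program, the postcondition ((!((3/3)*s + (u + 4) <= 7)) <==> (s + 7 <= s && u + 6 >= 2)) <==> ((2*s - 4 < -4 ==> 2*s <= 2) ==> 3*s == 3*u - 2) must hold; in canonical form it is s + u <= 3 <==> ((2*s < 0 ==> 2*s <= 2) ==> 3*s == 3*u - 2).
Then branch requires 2*s + 3*u <= 0 <==> ((2*s < 0 ==> 2*s <= 2) ==> 9*u == -7); else branch requires ((s > 0 || 2*u > s) ==> (8*u <= 3 <==> (!(8*u < 0 ==> 8*u <= 2)))) && ((!(s > 0 || 2*u > s)) ==> (6*u <= -9 <==> (!(6*u < -12 ==> 6*u <= -10)))).
Before the if: (s <= 0 ==> (2*s + 3*u <= 0 <==> ((2*s < 0 ==> 2*s <= 2) ==> 9*u == -7))) && ((!(s <= 0)) ==> (((s > 0 || 2*u > s) ==> (8*u <= 3 <==> (!(8*u < 0 ==> 8*u <= 2)))) && ((!(s > 0 || 2*u > s)) ==> (6*u <= -9 <==> (!(6*u < -12 ==> 6*u <= -10))))))
Before s := 3*u: (3*u <= 0 ==> (9*u <= 0 <==> ((6*u < 0 ==> 6*u <= 2) ==> 9*u == -7))) && ((!(3*u <= 0)) ==> (((3*u > 0 || u < 0) ==> (8*u <= 3 <==> (!(8*u < 0 ==> 8*u <= 2)))) && ((!(3*u > 0 || u < 0)) ==> (6*u <= -9 <==> (!(6*u < -12 ==> 6*u <= -10))))))
Before the loop (bound <=1), unroll the exhaustion recursion (WP_0 = exit-now case; WP_j = one more guarded iteration, up to j = 1):
  WP_0: (!(s == 4)) && (3*u <= 0 ==> (9*u <= 0 <==> ((6*u < 0 ==> 6*u <= 2) ==> 9*u == -7))) && ((!(3*u <= 0)) ==> (((3*u > 0 || u < 0) ==> (8*u <= 3 <==> (!(8*u < 0 ==> 8*u <= 2)))) && ((!(3*u > 0 || u < 0)) ==> (6*u <= -9 <==> (!(6*u < -12 ==> 6*u <= -10))))))
  WP_1: (s == 4 ==> ((!(u == 10)) && (3*u <= 0 ==> (9*u <= 0 <==> ((6*u < 0 ==> 6*u <= 2) ==> 9*u == -7))) && ((!(3*u <= 0)) ==> (((3*u > 0 || u < 0) ==> (8*u <= 3 <==> (!(8*u < 0 ==> 8*u <= 2)))) && ((!(3*u > 0 || u < 0)) ==> (6*u <= -9 <==> (!(6*u < -12 ==> 6*u <= -10)))))))) && ((!(s == 4)) ==> ((3*u <= 0 ==> (9*u <= 0 <==> ((6*u < 0 ==> 6*u <= 2) ==> 9*u == -7))) && ((!(3*u <= 0)) ==> (((3*u > 0 || u < 0) ==> (8*u <= 3 <==> (!(8*u < 0 ==> 8*u <= 2)))) && ((!(3*u > 0 || u < 0)) ==> (6*u <= -9 <==> (!(6*u < -12 ==> 6*u <= -10))))))))
So before the loop: (s == 4 ==> ((!(u == 10)) && (3*u <= 0 ==> (9*u <= 0 <==> ((6*u < 0 ==> 6*u <= 2) ==> 9*u == -7))) && ((!(3*u <= 0)) ==> (((3*u > 0 || u < 0) ==> (8*u <= 3 <==> (!(8*u < 0 ==> 8*u <= 2)))) && ((!(3*u > 0 || u < 0)) ==> (6*u <= -9 <==> (!(6*u < -12 ==> 6*u <= -10)))))))) && ((!(s == 4)) ==> ((3*u <= 0 ==> (9*u <= 0 <==> ((6*u < 0 ==> 6*u <= 2) ==> 9*u == -7))) && ((!(3*u <= 0)) ==> (((3*u > 0 || u < 0) ==> (8*u <= 3 <==> (!(8*u < 0 ==> 8*u <= 2)))) && ((!(3*u > 0 || u < 0)) ==> (6*u <= -9 <==> (!(6*u < -12 ==> 6*u <= -10))))))))
Answer: WP = (s == 4 ==> ((!(u == 10)) && (3*u <= 0 ==> (9*u <= 0 <==> ((6*u < 0 ==> 6*u <= 2) ==> 9*u == -7))) && ((!(3*u <= 0)) ==> (((3*u > 0 || u < 0) ==> (8*u <= 3 <==> (!(8*u < 0 ==> 8*u <= 2)))) && ((!(3*u > 0 || u < 0)) ==> (6*u <= -9 <==> (!(6*u < -12 ==> 6*u <= -10)))))))) && ((!(s == 4)) ==> ((3*u <= 0 ==> (9*u <= 0 <==> ((6*u < 0 ==> 6*u <= 2) ==> 9*u == -7))) && ((!(3*u <= 0)) ==> (((3*u > 0 || u < 0) ==> (8*u <= 3 <==> (!(8*u < 0 ==> 8*u <= 2)))) && ((!(3*u > 0 || u < 0)) ==> (6*u <= -9 <==> (!(6*u < -12 ==> 6*u <= -10))))))))


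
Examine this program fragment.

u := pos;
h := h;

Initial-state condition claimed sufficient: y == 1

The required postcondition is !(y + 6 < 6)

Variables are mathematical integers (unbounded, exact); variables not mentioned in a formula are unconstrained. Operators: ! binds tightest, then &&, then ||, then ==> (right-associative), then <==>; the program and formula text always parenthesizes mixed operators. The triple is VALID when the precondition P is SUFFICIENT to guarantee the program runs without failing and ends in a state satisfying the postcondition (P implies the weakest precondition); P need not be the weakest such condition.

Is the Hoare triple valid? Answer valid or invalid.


Working backward. After the program, the postcondition !(y + 6 < 6) must hold; in canonical form it is !(y < 0).
Before h := h: !(y < 0)
Before u := pos: !(y < 0)
The weakest precondition is !(y < 0).
Check whether y == 1 implies it.
Every state satisfying the precondition satisfies the weakest precondition: the implication holds.
Answer: valid


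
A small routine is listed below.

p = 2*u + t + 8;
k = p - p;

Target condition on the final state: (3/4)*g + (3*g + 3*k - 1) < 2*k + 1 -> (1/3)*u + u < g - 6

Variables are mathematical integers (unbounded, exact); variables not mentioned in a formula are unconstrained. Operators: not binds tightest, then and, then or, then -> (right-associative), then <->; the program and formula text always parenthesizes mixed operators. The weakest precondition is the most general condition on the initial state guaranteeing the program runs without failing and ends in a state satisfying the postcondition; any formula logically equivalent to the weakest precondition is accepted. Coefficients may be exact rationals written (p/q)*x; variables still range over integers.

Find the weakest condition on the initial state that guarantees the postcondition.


Working backward. After the program, the postcondition (3/4)*g + (3*g + 3*k - 1) < 2*k + 1 -> (1/3)*u + u < g - 6 must hold; in canonical form it is (15/4)*g + k < 2 -> (4/3)*u < g - 6.
Before k := p - p: (15/4)*g < 2 -> (4/3)*u < g - 6
Before p := 2*u + t + 8: (15/4)*g < 2 -> (4/3)*u < g - 6
Answer: WP = (15/4)*g < 2 -> (4/3)*u < g - 6


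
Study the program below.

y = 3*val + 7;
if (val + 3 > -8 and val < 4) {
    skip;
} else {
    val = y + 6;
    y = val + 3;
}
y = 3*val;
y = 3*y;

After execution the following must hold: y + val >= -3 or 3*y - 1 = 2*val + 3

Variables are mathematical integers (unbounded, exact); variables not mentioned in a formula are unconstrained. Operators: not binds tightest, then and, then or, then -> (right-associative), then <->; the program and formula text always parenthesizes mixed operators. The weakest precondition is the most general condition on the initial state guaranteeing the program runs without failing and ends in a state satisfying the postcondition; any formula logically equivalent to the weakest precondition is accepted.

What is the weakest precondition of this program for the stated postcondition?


Working backward. After the program, the postcondition y + val >= -3 or 3*y - 1 = 2*val + 3 must hold; in canonical form it is val + y >= -3 or 3*y = 2*val + 4.
Before y := 3*y: val + 3*y >= -3 or 9*y = 2*val + 4
Before y := 3*val: 10*val >= -3 or 25*val = 4
Then branch requires 10*val >= -3 or 25*val = 4; else branch requires 10*y >= -63 or 25*y = -146.
Before the if: ((val > -11 and val < 4) -> (10*val >= -3 or 25*val = 4)) and ((not (val > -11 and val < 4)) -> (10*y >= -63 or 25*y = -146))
Before y := 3*val + 7: ((val > -11 and val < 4) -> (10*val >= -3 or 25*val = 4)) and ((not (val > -11 and val < 4)) -> (30*val >= -133 or 75*val = -321))
Answer: WP = ((val > -11 and val < 4) -> (10*val >= -3 or 25*val = 4)) and ((not (val > -11 and val < 4)) -> (30*val >= -133 or 75*val = -321))


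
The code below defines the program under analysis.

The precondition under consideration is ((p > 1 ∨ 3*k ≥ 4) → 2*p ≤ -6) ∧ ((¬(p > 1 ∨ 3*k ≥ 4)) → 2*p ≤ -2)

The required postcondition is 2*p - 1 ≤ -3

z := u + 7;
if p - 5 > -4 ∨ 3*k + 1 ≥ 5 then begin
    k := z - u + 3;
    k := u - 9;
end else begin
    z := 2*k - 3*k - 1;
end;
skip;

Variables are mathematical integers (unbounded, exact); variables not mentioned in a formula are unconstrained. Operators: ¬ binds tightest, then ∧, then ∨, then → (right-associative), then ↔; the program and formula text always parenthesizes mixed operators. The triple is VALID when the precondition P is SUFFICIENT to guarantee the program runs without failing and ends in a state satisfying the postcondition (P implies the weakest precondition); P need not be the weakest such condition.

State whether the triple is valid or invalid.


Working backward. After the program, the postcondition 2*p - 1 ≤ -3 must hold; in canonical form it is 2*p ≤ -2.
Before skip: 2*p ≤ -2
Then branch requires 2*p ≤ -2; else branch requires 2*p ≤ -2.
Before the if: ((p > 1 ∨ 3*k ≥ 4) → 2*p ≤ -2) ∧ ((¬(p > 1 ∨ 3*k ≥ 4)) → 2*p ≤ -2)
Before z := u + 7: ((p > 1 ∨ 3*k ≥ 4) → 2*p ≤ -2) ∧ ((¬(p > 1 ∨ 3*k ≥ 4)) → 2*p ≤ -2)
The weakest precondition is ((p > 1 ∨ 3*k ≥ 4) → 2*p ≤ -2) ∧ ((¬(p > 1 ∨ 3*k ≥ 4)) → 2*p ≤ -2).
Check whether ((p > 1 ∨ 3*k ≥ 4) → 2*p ≤ -6) ∧ ((¬(p > 1 ∨ 3*k ≥ 4)) → 2*p ≤ -2) implies it.
Every state satisfying the precondition satisfies the weakest precondition: the implication holds.
Answer: valid
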